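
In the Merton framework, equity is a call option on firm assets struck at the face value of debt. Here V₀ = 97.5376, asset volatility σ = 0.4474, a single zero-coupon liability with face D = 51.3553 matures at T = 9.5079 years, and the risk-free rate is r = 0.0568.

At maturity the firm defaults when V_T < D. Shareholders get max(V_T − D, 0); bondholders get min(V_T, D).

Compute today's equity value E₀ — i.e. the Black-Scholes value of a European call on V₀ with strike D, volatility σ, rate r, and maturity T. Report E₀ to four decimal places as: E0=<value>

E0=74.6418

d₁ = [ln(V₀/D) + (r + σ²/2)T] / (σ√T)
   = [ln(97.5376/51.3553) + (0.0568 + 0.5·0.4474²)·9.5079] / (0.4474·√9.5079)
   = [0.641470 + 1.491631] / 1.379553 = 1.546227
d₂ = d₁ − σ√T = 1.546227 − 1.379553 = 0.166674
N(d₁) = 0.938975,  N(d₂) = 0.566187,  e^(−rT) = 0.582720
E₀ = V₀·N(d₁) − D·e^(−rT)·N(d₂)
   = 97.5376·0.938975 − 51.3553·0.582720·0.566187 = 74.641812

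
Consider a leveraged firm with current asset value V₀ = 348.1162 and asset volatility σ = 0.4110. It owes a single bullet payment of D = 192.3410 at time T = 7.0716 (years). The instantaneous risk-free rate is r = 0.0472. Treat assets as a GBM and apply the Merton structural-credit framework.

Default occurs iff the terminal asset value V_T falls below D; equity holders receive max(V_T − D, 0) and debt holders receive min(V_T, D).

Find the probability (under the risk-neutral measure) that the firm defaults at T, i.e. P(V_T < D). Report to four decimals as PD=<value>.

PD=0.3814

d₁ = [ln(V₀/D) + (r + σ²/2)T] / (σ√T)
   = [ln(348.1162/192.3410) + (0.0472 + 0.5·0.4110²)·7.0716] / (0.4110·√7.0716)
   = [0.593266 + 0.931050] / 1.092951 = 1.394680
d₂ = d₁ − σ√T = 1.394680 − 1.092951 = 0.301729
risk-neutral PD = N(−d₂) = N(-0.301729) = 0.381429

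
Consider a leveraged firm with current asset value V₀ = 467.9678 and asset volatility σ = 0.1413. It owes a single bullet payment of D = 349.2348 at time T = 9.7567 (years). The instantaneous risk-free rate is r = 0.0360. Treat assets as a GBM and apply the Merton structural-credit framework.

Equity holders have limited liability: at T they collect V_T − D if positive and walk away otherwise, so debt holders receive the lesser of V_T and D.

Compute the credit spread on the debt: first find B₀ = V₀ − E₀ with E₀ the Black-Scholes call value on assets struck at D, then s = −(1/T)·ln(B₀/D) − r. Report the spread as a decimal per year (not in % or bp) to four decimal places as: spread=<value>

d₁ = [ln(V₀/D) + (r + σ²/2)T] / (σ√T)
   = [ln(467.9678/349.2348) + (0.0360 + 0.5·0.1413²)·9.7567] / (0.1413·√9.7567)
   = [0.292655 + 0.448641] / 0.441361 = 1.679569
d₂ = d₁ − σ√T = 1.679569 − 0.441361 = 1.238209
N(d₁) = 0.953479,  N(d₂) = 0.892181,  e^(−rT) = 0.703814
E₀ = V₀·N(d₁) − D·e^(−rT)·N(d₂)
   = 467.9678·0.953479 − 349.2348·0.703814·0.892181 = 226.902940
B₀ = V₀ − E₀ = 467.9678 − 226.902940 = 241.064860
spread = −(1/T)·ln(B₀/D) − r = −(1/9.7567)·ln(241.064860/349.2348) − 0.0360 = 0.00199220

spread=0.0020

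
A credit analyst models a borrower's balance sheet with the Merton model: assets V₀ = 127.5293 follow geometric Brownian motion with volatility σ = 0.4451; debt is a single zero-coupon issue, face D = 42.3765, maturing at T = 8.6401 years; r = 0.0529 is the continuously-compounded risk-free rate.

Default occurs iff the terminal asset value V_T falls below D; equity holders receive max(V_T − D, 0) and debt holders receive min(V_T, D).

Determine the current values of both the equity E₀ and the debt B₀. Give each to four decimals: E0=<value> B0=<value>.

d₁ = [ln(V₀/D) + (r + σ²/2)T] / (σ√T)
   = [ln(127.5293/42.3765) + (0.0529 + 0.5·0.4451²)·8.6401] / (0.4451·√8.6401)
   = [1.101752 + 1.312924] / 1.308329 = 1.845618
d₂ = d₁ − σ√T = 1.845618 − 1.308329 = 0.537289
N(d₁) = 0.967526,  N(d₂) = 0.704466,  e^(−rT) = 0.633142
E₀ = V₀·N(d₁) − D·e^(−rT)·N(d₂)
   = 127.5293·0.967526 − 42.3765·0.633142·0.704466 = 104.486884
B₀ = V₀ − E₀ = 127.5293 − 104.486884 = 23.042416

E0=104.4869 B0=23.0424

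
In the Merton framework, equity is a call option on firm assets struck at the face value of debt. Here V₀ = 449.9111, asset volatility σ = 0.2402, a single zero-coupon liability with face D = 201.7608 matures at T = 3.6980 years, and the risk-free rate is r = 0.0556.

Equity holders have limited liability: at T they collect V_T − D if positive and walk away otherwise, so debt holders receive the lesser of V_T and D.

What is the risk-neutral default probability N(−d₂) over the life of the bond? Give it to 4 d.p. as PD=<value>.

PD=0.0256

d₁ = [ln(V₀/D) + (r + σ²/2)T] / (σ√T)
   = [ln(449.9111/201.7608) + (0.0556 + 0.5·0.2402²)·3.6980] / (0.2402·√3.6980)
   = [0.801967 + 0.312289] / 0.461909 = 2.412284
d₂ = d₁ − σ√T = 2.412284 − 0.461909 = 1.950375
risk-neutral PD = N(−d₂) = N(-1.950375) = 0.025566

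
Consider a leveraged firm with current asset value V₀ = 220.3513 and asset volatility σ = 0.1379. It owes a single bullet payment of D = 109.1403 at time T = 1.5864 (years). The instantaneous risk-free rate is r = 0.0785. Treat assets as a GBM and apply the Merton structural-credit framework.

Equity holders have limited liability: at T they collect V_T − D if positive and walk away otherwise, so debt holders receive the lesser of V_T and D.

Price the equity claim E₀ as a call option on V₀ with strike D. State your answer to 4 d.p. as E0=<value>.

E0=123.9903

d₁ = [ln(V₀/D) + (r + σ²/2)T] / (σ√T)
   = [ln(220.3513/109.1403) + (0.0785 + 0.5·0.1379²)·1.5864] / (0.1379·√1.5864)
   = [0.702589 + 0.139616] / 0.173688 = 4.848945
d₂ = d₁ − σ√T = 4.848945 − 0.173688 = 4.675257
N(d₁) = 0.999999,  N(d₂) = 0.999999,  e^(−rT) = 0.882910
E₀ = V₀·N(d₁) − D·e^(−rT)·N(d₂)
   = 220.3513·0.999999 − 109.1403·0.882910·0.999999 = 123.990280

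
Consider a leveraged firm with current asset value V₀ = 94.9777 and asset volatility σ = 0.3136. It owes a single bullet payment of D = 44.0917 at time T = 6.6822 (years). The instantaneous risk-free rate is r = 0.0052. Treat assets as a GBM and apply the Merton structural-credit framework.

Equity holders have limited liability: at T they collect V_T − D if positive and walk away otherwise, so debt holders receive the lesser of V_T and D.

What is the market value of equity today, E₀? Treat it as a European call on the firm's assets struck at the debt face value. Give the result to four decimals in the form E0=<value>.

d₁ = [ln(V₀/D) + (r + σ²/2)T] / (σ√T)
   = [ln(94.9777/44.0917) + (0.0052 + 0.5·0.3136²)·6.6822] / (0.3136·√6.6822)
   = [0.767371 + 0.363328] / 0.810654 = 1.394797
d₂ = d₁ − σ√T = 1.394797 − 0.810654 = 0.584142
N(d₁) = 0.918461,  N(d₂) = 0.720438,  e^(−rT) = 0.965849
E₀ = V₀·N(d₁) − D·e^(−rT)·N(d₂)
   = 94.9777·0.918461 − 44.0917·0.965849·0.720438 = 56.552839

E0=56.5528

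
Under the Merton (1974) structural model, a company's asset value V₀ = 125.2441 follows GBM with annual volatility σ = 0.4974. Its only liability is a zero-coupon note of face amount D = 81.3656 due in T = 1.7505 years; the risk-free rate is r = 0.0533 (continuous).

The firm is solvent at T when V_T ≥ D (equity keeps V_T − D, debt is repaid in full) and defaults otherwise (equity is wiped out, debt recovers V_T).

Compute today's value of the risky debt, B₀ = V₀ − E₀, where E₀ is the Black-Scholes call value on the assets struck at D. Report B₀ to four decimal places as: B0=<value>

B0=66.6975

d₁ = [ln(V₀/D) + (r + σ²/2)T] / (σ√T)
   = [ln(125.2441/81.3656) + (0.0533 + 0.5·0.4974²)·1.7505] / (0.4974·√1.7505)
   = [0.431312 + 0.309844] / 0.658092 = 1.126220
d₂ = d₁ − σ√T = 1.126220 − 0.658092 = 0.468127
N(d₁) = 0.869964,  N(d₂) = 0.680153,  e^(−rT) = 0.910919
E₀ = V₀·N(d₁) − D·e^(−rT)·N(d₂)
   = 125.2441·0.869964 − 81.3656·0.910919·0.680153 = 58.546604
B₀ = V₀ − E₀ = 125.2441 − 58.546604 = 66.697496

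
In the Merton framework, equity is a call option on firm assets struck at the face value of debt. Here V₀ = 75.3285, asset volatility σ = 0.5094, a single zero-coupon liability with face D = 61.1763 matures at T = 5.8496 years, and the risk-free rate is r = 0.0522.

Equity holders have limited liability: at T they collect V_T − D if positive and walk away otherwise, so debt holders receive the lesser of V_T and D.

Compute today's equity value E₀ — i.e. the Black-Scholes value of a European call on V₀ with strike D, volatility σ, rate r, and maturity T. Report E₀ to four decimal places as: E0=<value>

d₁ = [ln(V₀/D) + (r + σ²/2)T] / (σ√T)
   = [ln(75.3285/61.1763) + (0.0522 + 0.5·0.5094²)·5.8496] / (0.5094·√5.8496)
   = [0.208099 + 1.064301] / 1.232032 = 1.032765
d₂ = d₁ − σ√T = 1.032765 − 1.232032 = -0.199267
N(d₁) = 0.849143,  N(d₂) = 0.421027,  e^(−rT) = 0.736866
E₀ = V₀·N(d₁) − D·e^(−rT)·N(d₂)
   = 75.3285·0.849143 − 61.1763·0.736866·0.421027 = 44.985310

E0=44.9853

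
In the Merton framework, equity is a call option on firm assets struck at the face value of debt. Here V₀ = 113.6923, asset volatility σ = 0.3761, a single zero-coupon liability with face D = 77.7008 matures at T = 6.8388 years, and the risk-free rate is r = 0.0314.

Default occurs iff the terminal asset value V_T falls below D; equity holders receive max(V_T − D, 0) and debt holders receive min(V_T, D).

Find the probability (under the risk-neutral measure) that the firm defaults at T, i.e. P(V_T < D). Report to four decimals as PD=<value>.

d₁ = [ln(V₀/D) + (r + σ²/2)T] / (σ√T)
   = [ln(113.6923/77.7008) + (0.0314 + 0.5·0.3761²)·6.8388] / (0.3761·√6.8388)
   = [0.380630 + 0.698417] / 0.983543 = 1.097102
d₂ = d₁ − σ√T = 1.097102 − 0.983543 = 0.113559
risk-neutral PD = N(−d₂) = N(-0.113559) = 0.454794

PD=0.4548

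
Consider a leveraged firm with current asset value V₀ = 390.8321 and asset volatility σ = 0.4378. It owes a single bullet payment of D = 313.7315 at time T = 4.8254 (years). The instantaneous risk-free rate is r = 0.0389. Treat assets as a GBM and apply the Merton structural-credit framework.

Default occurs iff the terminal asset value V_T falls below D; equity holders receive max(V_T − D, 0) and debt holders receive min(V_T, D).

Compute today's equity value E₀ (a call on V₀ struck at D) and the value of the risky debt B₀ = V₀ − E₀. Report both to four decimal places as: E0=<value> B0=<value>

E0=195.2747 B0=195.5574

d₁ = [ln(V₀/D) + (r + σ²/2)T] / (σ√T)
   = [ln(390.8321/313.7315) + (0.0389 + 0.5·0.4378²)·4.8254] / (0.4378·√4.8254)
   = [0.219741 + 0.650147] / 0.961706 = 0.904526
d₂ = d₁ − σ√T = 0.904526 − 0.961706 = -0.057180
N(d₁) = 0.817142,  N(d₂) = 0.477201,  e^(−rT) = 0.828857
E₀ = V₀·N(d₁) − D·e^(−rT)·N(d₂)
   = 390.8321·0.817142 − 313.7315·0.828857·0.477201 = 195.274658
B₀ = V₀ − E₀ = 390.8321 − 195.274658 = 195.557442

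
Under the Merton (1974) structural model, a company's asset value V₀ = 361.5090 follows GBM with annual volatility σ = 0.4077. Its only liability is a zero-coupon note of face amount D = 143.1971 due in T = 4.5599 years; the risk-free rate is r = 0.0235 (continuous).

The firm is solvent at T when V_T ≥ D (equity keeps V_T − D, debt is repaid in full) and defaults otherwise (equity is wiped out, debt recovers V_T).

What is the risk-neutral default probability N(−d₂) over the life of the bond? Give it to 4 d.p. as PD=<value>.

PD=0.2262

d₁ = [ln(V₀/D) + (r + σ²/2)T] / (σ√T)
   = [ln(361.5090/143.1971) + (0.0235 + 0.5·0.4077²)·4.5599] / (0.4077·√4.5599)
   = [0.926065 + 0.486129] / 0.870599 = 1.622094
d₂ = d₁ − σ√T = 1.622094 − 0.870599 = 0.751495
risk-neutral PD = N(−d₂) = N(-0.751495) = 0.226177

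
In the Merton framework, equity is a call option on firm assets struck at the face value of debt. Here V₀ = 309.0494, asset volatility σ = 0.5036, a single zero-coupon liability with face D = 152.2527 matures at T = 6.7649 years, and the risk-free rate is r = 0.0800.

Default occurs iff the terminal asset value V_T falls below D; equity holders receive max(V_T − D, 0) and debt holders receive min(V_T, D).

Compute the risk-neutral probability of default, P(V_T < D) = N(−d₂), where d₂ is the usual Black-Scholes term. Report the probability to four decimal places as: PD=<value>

PD=0.3826

d₁ = [ln(V₀/D) + (r + σ²/2)T] / (σ√T)
   = [ln(309.0494/152.2527) + (0.0800 + 0.5·0.5036²)·6.7649] / (0.5036·√6.7649)
   = [0.707959 + 1.399025] / 1.309834 = 1.608589
d₂ = d₁ − σ√T = 1.608589 − 1.309834 = 0.298754
risk-neutral PD = N(−d₂) = N(-0.298754) = 0.382564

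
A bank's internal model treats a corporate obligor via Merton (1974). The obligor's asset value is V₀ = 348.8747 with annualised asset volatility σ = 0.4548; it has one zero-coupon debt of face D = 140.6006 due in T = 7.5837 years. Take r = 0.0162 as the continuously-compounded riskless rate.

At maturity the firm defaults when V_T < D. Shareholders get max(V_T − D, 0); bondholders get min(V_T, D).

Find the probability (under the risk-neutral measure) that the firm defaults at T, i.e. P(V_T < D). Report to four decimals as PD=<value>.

PD=0.4217

d₁ = [ln(V₀/D) + (r + σ²/2)T] / (σ√T)
   = [ln(348.8747/140.6006) + (0.0162 + 0.5·0.4548²)·7.5837] / (0.4548·√7.5837)
   = [0.908790 + 0.907174] / 1.252452 = 1.449927
d₂ = d₁ − σ√T = 1.449927 − 1.252452 = 0.197475
risk-neutral PD = N(−d₂) = N(-0.197475) = 0.421728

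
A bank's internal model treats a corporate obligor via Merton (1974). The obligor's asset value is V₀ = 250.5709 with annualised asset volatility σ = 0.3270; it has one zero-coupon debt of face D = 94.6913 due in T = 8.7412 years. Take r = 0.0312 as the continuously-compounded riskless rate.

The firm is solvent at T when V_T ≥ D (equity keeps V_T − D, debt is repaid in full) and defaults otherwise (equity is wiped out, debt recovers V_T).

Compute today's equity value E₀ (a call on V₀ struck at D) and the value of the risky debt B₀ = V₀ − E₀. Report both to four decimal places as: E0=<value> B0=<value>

d₁ = [ln(V₀/D) + (r + σ²/2)T] / (σ√T)
   = [ln(250.5709/94.6913) + (0.0312 + 0.5·0.3270²)·8.7412] / (0.3270·√8.7412)
   = [0.973120 + 0.740069] / 0.966793 = 1.772034
d₂ = d₁ − σ√T = 1.772034 − 0.966793 = 0.805241
N(d₁) = 0.961806,  N(d₂) = 0.789660,  e^(−rT) = 0.761302
E₀ = V₀·N(d₁) − D·e^(−rT)·N(d₂)
   = 250.5709·0.961806 − 94.6913·0.761302·0.789660 = 184.074965
B₀ = V₀ − E₀ = 250.5709 − 184.074965 = 66.495935

E0=184.0750 B0=66.4959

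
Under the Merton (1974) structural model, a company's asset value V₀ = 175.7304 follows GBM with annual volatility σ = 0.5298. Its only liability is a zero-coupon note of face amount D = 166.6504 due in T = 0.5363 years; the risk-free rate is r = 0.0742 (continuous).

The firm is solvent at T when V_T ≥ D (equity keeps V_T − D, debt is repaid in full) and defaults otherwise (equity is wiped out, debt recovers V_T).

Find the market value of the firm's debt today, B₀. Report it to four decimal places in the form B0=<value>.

d₁ = [ln(V₀/D) + (r + σ²/2)T] / (σ√T)
   = [ln(175.7304/166.6504) + (0.0742 + 0.5·0.5298²)·0.5363] / (0.5298·√0.5363)
   = [0.053053 + 0.115060] / 0.387986 = 0.433296
d₂ = d₁ − σ√T = 0.433296 − 0.387986 = 0.045310
N(d₁) = 0.667600,  N(d₂) = 0.518070,  e^(−rT) = 0.960988
E₀ = V₀·N(d₁) − D·e^(−rT)·N(d₂)
   = 175.7304·0.667600 − 166.6504·0.960988·0.518070 = 34.349242
B₀ = V₀ − E₀ = 175.7304 − 34.349242 = 141.381158

B0=141.3812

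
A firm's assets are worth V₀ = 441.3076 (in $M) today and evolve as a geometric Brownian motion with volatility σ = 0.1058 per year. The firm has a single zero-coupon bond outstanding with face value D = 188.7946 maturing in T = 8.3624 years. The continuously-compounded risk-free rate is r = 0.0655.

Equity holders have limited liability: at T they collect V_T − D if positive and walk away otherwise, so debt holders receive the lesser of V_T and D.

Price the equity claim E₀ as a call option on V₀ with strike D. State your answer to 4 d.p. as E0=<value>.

d₁ = [ln(V₀/D) + (r + σ²/2)T] / (σ√T)
   = [ln(441.3076/188.7946) + (0.0655 + 0.5·0.1058²)·8.3624] / (0.1058·√8.3624)
   = [0.849082 + 0.594540] / 0.305950 = 4.718484
d₂ = d₁ − σ√T = 4.718484 − 0.305950 = 4.412534
N(d₁) = 0.999999,  N(d₂) = 0.999995,  e^(−rT) = 0.578257
E₀ = V₀·N(d₁) − D·e^(−rT)·N(d₂)
   = 441.3076·0.999999 − 188.7946·0.578257·0.999995 = 332.135870

E0=332.1359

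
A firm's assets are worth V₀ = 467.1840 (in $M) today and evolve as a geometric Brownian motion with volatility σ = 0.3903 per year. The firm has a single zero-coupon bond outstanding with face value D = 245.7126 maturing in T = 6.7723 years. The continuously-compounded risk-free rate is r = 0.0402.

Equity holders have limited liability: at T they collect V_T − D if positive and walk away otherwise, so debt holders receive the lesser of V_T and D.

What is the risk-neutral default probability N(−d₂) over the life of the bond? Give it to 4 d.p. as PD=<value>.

PD=0.3472

d₁ = [ln(V₀/D) + (r + σ²/2)T] / (σ√T)
   = [ln(467.1840/245.7126) + (0.0402 + 0.5·0.3903²)·6.7723] / (0.3903·√6.7723)
   = [0.642561 + 0.788073] / 1.015703 = 1.408516
d₂ = d₁ − σ√T = 1.408516 − 1.015703 = 0.392813
risk-neutral PD = N(−d₂) = N(-0.392813) = 0.347229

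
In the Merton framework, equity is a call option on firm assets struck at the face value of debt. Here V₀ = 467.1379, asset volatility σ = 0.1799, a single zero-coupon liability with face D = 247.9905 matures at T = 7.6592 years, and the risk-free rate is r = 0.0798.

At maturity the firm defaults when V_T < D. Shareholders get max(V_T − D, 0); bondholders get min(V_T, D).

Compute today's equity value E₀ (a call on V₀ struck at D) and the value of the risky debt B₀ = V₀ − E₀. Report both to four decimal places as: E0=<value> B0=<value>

E0=332.7984 B0=134.3395

d₁ = [ln(V₀/D) + (r + σ²/2)T] / (σ√T)
   = [ln(467.1379/247.9905) + (0.0798 + 0.5·0.1799²)·7.6592] / (0.1799·√7.6592)
   = [0.633234 + 0.735145] / 0.497878 = 2.748424
d₂ = d₁ − σ√T = 2.748424 − 0.497878 = 2.250546
N(d₁) = 0.997006,  N(d₂) = 0.987793,  e^(−rT) = 0.542697
E₀ = V₀·N(d₁) − D·e^(−rT)·N(d₂)
   = 467.1379·0.997006 − 247.9905·0.542697·0.987793 = 332.798418
B₀ = V₀ − E₀ = 467.1379 − 332.798418 = 134.339482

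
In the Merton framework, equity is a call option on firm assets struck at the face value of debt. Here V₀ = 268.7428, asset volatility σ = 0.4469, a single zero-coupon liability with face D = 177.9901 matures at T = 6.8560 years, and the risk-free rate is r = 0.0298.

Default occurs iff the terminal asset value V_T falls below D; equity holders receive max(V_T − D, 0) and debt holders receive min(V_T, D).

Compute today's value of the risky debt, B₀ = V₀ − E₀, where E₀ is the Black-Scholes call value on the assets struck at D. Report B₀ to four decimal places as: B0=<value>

d₁ = [ln(V₀/D) + (r + σ²/2)T] / (σ√T)
   = [ln(268.7428/177.9901) + (0.0298 + 0.5·0.4469²)·6.8560] / (0.4469·√6.8560)
   = [0.412027 + 0.888948] / 1.170161 = 1.111791
d₂ = d₁ − σ√T = 1.111791 − 1.170161 = -0.058371
N(d₁) = 0.866886,  N(d₂) = 0.476727,  e^(−rT) = 0.815211
E₀ = V₀·N(d₁) − D·e^(−rT)·N(d₂)
   = 268.7428·0.866886 − 177.9901·0.815211·0.476727 = 163.796587
B₀ = V₀ − E₀ = 268.7428 − 163.796587 = 104.946213

B0=104.9462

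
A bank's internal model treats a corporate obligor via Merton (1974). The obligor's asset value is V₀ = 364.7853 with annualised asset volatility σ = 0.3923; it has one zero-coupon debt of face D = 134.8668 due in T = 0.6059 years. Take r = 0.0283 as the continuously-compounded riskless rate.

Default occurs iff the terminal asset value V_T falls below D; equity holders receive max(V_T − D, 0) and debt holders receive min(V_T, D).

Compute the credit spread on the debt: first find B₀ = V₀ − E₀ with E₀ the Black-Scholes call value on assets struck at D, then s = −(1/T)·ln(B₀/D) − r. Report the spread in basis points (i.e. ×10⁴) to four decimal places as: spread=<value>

d₁ = [ln(V₀/D) + (r + σ²/2)T] / (σ√T)
   = [ln(364.7853/134.8668) + (0.0283 + 0.5·0.3923²)·0.6059] / (0.3923·√0.6059)
   = [0.995021 + 0.063771] / 0.305365 = 3.467304
d₂ = d₁ − σ√T = 3.467304 − 0.305365 = 3.161939
N(d₁) = 0.999737,  N(d₂) = 0.999216,  e^(−rT) = 0.982999
E₀ = V₀·N(d₁) − D·e^(−rT)·N(d₂)
   = 364.7853·0.999737 − 134.8668·0.982999·0.999216 = 232.219344
B₀ = V₀ − E₀ = 364.7853 − 232.219344 = 132.565956
spread = −(1/T)·ln(B₀/D) − r = −(1/0.6059)·ln(132.565956/134.8668) − 0.0283 = 0.00009961
in basis points: 0.00009961 × 10⁴ = 0.9961 bp

spread=0.9961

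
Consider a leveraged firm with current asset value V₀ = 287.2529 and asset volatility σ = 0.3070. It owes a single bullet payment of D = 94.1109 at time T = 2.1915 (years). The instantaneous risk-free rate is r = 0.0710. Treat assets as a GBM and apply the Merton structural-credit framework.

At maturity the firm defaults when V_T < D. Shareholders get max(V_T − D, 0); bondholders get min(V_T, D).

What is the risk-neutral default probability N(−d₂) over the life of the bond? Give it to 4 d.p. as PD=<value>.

d₁ = [ln(V₀/D) + (r + σ²/2)T] / (σ√T)
   = [ln(287.2529/94.1109) + (0.0710 + 0.5·0.3070²)·2.1915] / (0.3070·√2.1915)
   = [1.115889 + 0.258870] / 0.454474 = 3.024945
d₂ = d₁ − σ√T = 3.024945 − 0.454474 = 2.570471
risk-neutral PD = N(−d₂) = N(-2.570471) = 0.005078

PD=0.0051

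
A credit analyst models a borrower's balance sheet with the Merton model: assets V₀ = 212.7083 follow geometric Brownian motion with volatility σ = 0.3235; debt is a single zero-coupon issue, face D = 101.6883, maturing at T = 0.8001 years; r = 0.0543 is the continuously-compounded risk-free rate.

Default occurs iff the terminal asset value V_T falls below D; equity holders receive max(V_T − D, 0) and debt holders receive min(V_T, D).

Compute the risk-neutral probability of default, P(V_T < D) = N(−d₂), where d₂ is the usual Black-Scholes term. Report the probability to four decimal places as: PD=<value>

d₁ = [ln(V₀/D) + (r + σ²/2)T] / (σ√T)
   = [ln(212.7083/101.6883) + (0.0543 + 0.5·0.3235²)·0.8001] / (0.3235·√0.8001)
   = [0.738009 + 0.085312] / 0.289365 = 2.845266
d₂ = d₁ − σ√T = 2.845266 − 0.289365 = 2.555900
risk-neutral PD = N(−d₂) = N(-2.555900) = 0.005296

PD=0.0053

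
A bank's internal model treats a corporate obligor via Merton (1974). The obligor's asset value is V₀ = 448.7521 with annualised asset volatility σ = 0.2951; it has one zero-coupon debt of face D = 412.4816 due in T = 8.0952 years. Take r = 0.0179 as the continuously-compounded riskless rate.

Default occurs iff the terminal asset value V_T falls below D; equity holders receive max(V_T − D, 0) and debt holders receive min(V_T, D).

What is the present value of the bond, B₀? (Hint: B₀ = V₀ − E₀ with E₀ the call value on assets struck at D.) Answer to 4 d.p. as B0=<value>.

B0=267.1868

d₁ = [ln(V₀/D) + (r + σ²/2)T] / (σ√T)
   = [ln(448.7521/412.4816) + (0.0179 + 0.5·0.2951²)·8.0952] / (0.2951·√8.0952)
   = [0.084279 + 0.497385] / 0.839620 = 0.692771
d₂ = d₁ − σ√T = 0.692771 − 0.839620 = -0.146850
N(d₁) = 0.755773,  N(d₂) = 0.441625,  e^(−rT) = 0.865105
E₀ = V₀·N(d₁) − D·e^(−rT)·N(d₂)
   = 448.7521·0.755773 − 412.4816·0.865105·0.441625 = 181.565262
B₀ = V₀ − E₀ = 448.7521 − 181.565262 = 267.186838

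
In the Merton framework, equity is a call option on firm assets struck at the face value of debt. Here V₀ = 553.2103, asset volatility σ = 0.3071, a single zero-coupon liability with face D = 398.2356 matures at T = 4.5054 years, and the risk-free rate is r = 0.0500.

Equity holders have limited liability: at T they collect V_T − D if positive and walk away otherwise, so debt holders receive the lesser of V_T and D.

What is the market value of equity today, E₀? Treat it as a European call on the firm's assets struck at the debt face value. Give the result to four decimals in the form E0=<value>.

d₁ = [ln(V₀/D) + (r + σ²/2)T] / (σ√T)
   = [ln(553.2103/398.2356) + (0.0500 + 0.5·0.3071²)·4.5054] / (0.3071·√4.5054)
   = [0.328694 + 0.437723] / 0.651848 = 1.175761
d₂ = d₁ − σ√T = 1.175761 − 0.651848 = 0.523912
N(d₁) = 0.880155,  N(d₂) = 0.699830,  e^(−rT) = 0.798301
E₀ = V₀·N(d₁) − D·e^(−rT)·N(d₂)
   = 553.2103·0.880155 − 398.2356·0.798301·0.699830 = 264.426406

E0=264.4264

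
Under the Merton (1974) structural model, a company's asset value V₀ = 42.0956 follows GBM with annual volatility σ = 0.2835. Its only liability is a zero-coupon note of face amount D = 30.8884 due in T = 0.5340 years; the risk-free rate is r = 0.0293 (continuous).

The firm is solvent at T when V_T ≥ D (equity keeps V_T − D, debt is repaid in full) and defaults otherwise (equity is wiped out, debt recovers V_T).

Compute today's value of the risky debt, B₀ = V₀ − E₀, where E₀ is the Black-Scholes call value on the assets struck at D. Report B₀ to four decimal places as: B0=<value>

d₁ = [ln(V₀/D) + (r + σ²/2)T] / (σ√T)
   = [ln(42.0956/30.8884) + (0.0293 + 0.5·0.2835²)·0.5340] / (0.2835·√0.5340)
   = [0.309563 + 0.037106] / 0.207168 = 1.673363
d₂ = d₁ − σ√T = 1.673363 − 0.207168 = 1.466195
N(d₁) = 0.952872,  N(d₂) = 0.928702,  e^(−rT) = 0.984476
E₀ = V₀·N(d₁) − D·e^(−rT)·N(d₂)
   = 42.0956·0.952872 − 30.8884·0.984476·0.928702 = 11.870928
B₀ = V₀ − E₀ = 42.0956 − 11.870928 = 30.224672

B0=30.2247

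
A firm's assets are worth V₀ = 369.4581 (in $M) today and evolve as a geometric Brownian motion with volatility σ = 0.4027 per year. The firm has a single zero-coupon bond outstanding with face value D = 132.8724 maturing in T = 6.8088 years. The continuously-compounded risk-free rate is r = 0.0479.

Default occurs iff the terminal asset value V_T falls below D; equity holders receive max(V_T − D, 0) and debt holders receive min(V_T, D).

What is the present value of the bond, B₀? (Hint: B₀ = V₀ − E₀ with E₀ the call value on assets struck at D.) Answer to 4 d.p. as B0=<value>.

B0=87.4127

d₁ = [ln(V₀/D) + (r + σ²/2)T] / (σ√T)
   = [ln(369.4581/132.8724) + (0.0479 + 0.5·0.4027²)·6.8088] / (0.4027·√6.8088)
   = [1.022648 + 0.878224] / 1.050792 = 1.808989
d₂ = d₁ − σ√T = 1.808989 − 1.050792 = 0.758197
N(d₁) = 0.964774,  N(d₂) = 0.775833,  e^(−rT) = 0.721703
E₀ = V₀·N(d₁) − D·e^(−rT)·N(d₂)
   = 369.4581·0.964774 − 132.8724·0.721703·0.775833 = 282.045351
B₀ = V₀ − E₀ = 369.4581 − 282.045351 = 87.412749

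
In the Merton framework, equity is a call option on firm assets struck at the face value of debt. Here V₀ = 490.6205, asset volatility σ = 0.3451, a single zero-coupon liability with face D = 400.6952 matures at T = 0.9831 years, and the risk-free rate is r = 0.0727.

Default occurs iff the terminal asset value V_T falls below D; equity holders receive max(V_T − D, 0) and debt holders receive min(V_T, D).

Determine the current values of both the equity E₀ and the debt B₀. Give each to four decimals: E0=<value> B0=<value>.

d₁ = [ln(V₀/D) + (r + σ²/2)T] / (σ√T)
   = [ln(490.6205/400.6952) + (0.0727 + 0.5·0.3451²)·0.9831] / (0.3451·√0.9831)
   = [0.202470 + 0.130012] / 0.342171 = 0.971682
d₂ = d₁ − σ√T = 0.971682 − 0.342171 = 0.629511
N(d₁) = 0.834396,  N(d₂) = 0.735493,  e^(−rT) = 0.931023
E₀ = V₀·N(d₁) − D·e^(−rT)·N(d₂)
   = 490.6205·0.834396 − 400.6952·0.931023·0.735493 = 134.991372
B₀ = V₀ − E₀ = 490.6205 − 134.991372 = 355.629128

E0=134.9914 B0=355.6291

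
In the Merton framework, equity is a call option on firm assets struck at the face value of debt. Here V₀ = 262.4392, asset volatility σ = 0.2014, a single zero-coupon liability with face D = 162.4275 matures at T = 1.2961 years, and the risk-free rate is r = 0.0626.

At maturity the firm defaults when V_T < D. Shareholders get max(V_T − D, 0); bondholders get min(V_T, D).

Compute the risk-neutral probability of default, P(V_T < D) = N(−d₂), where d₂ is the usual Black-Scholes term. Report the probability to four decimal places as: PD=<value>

d₁ = [ln(V₀/D) + (r + σ²/2)T] / (σ√T)
   = [ln(262.4392/162.4275) + (0.0626 + 0.5·0.2014²)·1.2961] / (0.2014·√1.2961)
   = [0.479788 + 0.107422] / 0.229287 = 2.561029
d₂ = d₁ − σ√T = 2.561029 − 0.229287 = 2.331743
risk-neutral PD = N(−d₂) = N(-2.331743) = 0.009857

PD=0.0099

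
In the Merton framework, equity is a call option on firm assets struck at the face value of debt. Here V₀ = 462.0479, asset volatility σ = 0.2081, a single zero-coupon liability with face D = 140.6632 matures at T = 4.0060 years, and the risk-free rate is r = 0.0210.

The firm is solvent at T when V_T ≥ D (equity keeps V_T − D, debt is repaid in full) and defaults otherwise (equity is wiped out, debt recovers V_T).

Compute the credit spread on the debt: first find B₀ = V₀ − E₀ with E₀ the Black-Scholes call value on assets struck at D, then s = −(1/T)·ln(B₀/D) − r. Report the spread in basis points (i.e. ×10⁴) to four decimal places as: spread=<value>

spread=0.6011

d₁ = [ln(V₀/D) + (r + σ²/2)T] / (σ√T)
   = [ln(462.0479/140.6632) + (0.0210 + 0.5·0.2081²)·4.0060] / (0.2081·√4.0060)
   = [1.189300 + 0.170867] / 0.416512 = 3.265614
d₂ = d₁ − σ√T = 3.265614 − 0.416512 = 2.849101
N(d₁) = 0.999454,  N(d₂) = 0.997808,  e^(−rT) = 0.919315
E₀ = V₀·N(d₁) − D·e^(−rT)·N(d₂)
   = 462.0479·0.999454 − 140.6632·0.919315·0.997808 = 332.765186
B₀ = V₀ − E₀ = 462.0479 − 332.765186 = 129.282714
spread = −(1/T)·ln(B₀/D) − r = −(1/4.0060)·ln(129.282714/140.6632) − 0.0210 = 0.00006011
in basis points: 0.00006011 × 10⁴ = 0.6011 bp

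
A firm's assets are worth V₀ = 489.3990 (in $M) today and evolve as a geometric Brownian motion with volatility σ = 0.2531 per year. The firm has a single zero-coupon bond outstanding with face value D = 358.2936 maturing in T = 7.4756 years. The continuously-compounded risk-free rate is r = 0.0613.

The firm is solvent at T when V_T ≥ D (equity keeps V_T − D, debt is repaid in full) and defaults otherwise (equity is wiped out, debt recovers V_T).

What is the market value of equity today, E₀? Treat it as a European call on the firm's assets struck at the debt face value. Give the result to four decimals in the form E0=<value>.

d₁ = [ln(V₀/D) + (r + σ²/2)T] / (σ√T)
   = [ln(489.3990/358.2936) + (0.0613 + 0.5·0.2531²)·7.4756] / (0.2531·√7.4756)
   = [0.311825 + 0.697696] / 0.692014 = 1.458816
d₂ = d₁ − σ√T = 1.458816 − 0.692014 = 0.766801
N(d₁) = 0.927692,  N(d₂) = 0.778400,  e^(−rT) = 0.632387
E₀ = V₀·N(d₁) − D·e^(−rT)·N(d₂)
   = 489.3990·0.927692 − 358.2936·0.632387·0.778400 = 277.641600

E0=277.6416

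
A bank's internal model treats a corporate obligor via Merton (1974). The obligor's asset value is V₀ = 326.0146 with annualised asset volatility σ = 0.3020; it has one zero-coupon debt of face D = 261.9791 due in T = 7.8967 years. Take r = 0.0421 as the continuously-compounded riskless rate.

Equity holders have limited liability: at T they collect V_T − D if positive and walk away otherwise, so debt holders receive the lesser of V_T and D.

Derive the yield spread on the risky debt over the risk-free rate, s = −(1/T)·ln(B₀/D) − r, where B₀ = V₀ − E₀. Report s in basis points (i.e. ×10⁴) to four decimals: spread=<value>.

d₁ = [ln(V₀/D) + (r + σ²/2)T] / (σ√T)
   = [ln(326.0146/261.9791) + (0.0421 + 0.5·0.3020²)·7.8967] / (0.3020·√7.8967)
   = [0.218677 + 0.692556] / 0.848652 = 1.073742
d₂ = d₁ − σ√T = 1.073742 − 0.848652 = 0.225090
N(d₁) = 0.858531,  N(d₂) = 0.589045,  e^(−rT) = 0.717164
E₀ = V₀·N(d₁) − D·e^(−rT)·N(d₂)
   = 326.0146·0.858531 − 261.9791·0.717164·0.589045 = 169.222631
B₀ = V₀ − E₀ = 326.0146 − 169.222631 = 156.791969
spread = −(1/T)·ln(B₀/D) − r = −(1/7.8967)·ln(156.791969/261.9791) − 0.0421 = 0.02290751
in basis points: 0.02290751 × 10⁴ = 229.0751 bp

spread=229.0751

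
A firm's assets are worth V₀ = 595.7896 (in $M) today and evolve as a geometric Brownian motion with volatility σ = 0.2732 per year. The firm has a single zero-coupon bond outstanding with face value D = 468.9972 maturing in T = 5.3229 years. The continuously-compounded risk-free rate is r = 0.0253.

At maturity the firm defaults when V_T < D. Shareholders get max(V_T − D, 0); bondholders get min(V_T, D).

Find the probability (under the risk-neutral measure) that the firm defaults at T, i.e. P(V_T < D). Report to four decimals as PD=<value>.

d₁ = [ln(V₀/D) + (r + σ²/2)T] / (σ√T)
   = [ln(595.7896/468.9972) + (0.0253 + 0.5·0.2732²)·5.3229] / (0.2732·√5.3229)
   = [0.239291 + 0.333315] / 0.630311 = 0.908450
d₂ = d₁ − σ√T = 0.908450 − 0.630311 = 0.278139
risk-neutral PD = N(−d₂) = N(-0.278139) = 0.390453

PD=0.3905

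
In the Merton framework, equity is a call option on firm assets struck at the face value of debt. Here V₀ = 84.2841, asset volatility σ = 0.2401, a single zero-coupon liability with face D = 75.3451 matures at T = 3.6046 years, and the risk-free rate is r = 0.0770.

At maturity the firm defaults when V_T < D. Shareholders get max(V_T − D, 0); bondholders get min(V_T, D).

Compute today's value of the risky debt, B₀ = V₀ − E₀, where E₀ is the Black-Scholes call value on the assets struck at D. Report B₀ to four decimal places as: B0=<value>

B0=53.6903

d₁ = [ln(V₀/D) + (r + σ²/2)T] / (σ√T)
   = [ln(84.2841/75.3451) + (0.0770 + 0.5·0.2401²)·3.6046] / (0.2401·√3.6046)
   = [0.112114 + 0.381453] / 0.455849 = 1.082744
d₂ = d₁ − σ√T = 1.082744 − 0.455849 = 0.626896
N(d₁) = 0.860539,  N(d₂) = 0.734636,  e^(−rT) = 0.757634
E₀ = V₀·N(d₁) − D·e^(−rT)·N(d₂)
   = 84.2841·0.860539 − 75.3451·0.757634·0.734636 = 30.593752
B₀ = V₀ − E₀ = 84.2841 − 30.593752 = 53.690348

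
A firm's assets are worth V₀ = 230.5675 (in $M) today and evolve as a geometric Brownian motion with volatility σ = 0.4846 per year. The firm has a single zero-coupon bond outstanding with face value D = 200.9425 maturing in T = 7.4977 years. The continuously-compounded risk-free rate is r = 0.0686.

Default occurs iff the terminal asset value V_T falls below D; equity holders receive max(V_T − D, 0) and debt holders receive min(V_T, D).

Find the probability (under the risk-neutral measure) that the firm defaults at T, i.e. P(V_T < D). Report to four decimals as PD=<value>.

d₁ = [ln(V₀/D) + (r + σ²/2)T] / (σ√T)
   = [ln(230.5675/200.9425) + (0.0686 + 0.5·0.4846²)·7.4977] / (0.4846·√7.4977)
   = [0.137525 + 1.394712] / 1.326928 = 1.154724
d₂ = d₁ − σ√T = 1.154724 − 1.326928 = -0.172204
risk-neutral PD = N(−d₂) = N(0.172204) = 0.568361

PD=0.5684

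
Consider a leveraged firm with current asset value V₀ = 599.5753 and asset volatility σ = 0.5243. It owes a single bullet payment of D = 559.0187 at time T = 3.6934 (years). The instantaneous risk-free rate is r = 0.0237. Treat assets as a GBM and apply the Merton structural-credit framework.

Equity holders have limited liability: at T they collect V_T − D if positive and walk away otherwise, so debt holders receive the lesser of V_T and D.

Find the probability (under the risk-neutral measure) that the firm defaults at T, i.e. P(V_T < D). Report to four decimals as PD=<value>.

PD=0.6359

d₁ = [ln(V₀/D) + (r + σ²/2)T] / (σ√T)
   = [ln(599.5753/559.0187) + (0.0237 + 0.5·0.5243²)·3.6934] / (0.5243·√3.6934)
   = [0.070039 + 0.595174] / 1.007611 = 0.660188
d₂ = d₁ − σ√T = 0.660188 − 1.007611 = -0.347424
risk-neutral PD = N(−d₂) = N(0.347424) = 0.635863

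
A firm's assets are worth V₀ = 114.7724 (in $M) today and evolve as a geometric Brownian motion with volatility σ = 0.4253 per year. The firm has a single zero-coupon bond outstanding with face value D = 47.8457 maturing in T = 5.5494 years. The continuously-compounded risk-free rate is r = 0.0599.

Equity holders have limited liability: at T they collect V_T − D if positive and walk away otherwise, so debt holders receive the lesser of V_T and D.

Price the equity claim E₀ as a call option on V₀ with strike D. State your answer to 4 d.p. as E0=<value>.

E0=83.6662

d₁ = [ln(V₀/D) + (r + σ²/2)T] / (σ√T)
   = [ln(114.7724/47.8457) + (0.0599 + 0.5·0.4253²)·5.5494] / (0.4253·√5.5494)
   = [0.874970 + 0.834297] / 1.001886 = 1.706049
d₂ = d₁ − σ√T = 1.706049 − 1.001886 = 0.704163
N(d₁) = 0.956001,  N(d₂) = 0.759334,  e^(−rT) = 0.717194
E₀ = V₀·N(d₁) − D·e^(−rT)·N(d₂)
   = 114.7724·0.956001 − 47.8457·0.717194·0.759334 = 83.666188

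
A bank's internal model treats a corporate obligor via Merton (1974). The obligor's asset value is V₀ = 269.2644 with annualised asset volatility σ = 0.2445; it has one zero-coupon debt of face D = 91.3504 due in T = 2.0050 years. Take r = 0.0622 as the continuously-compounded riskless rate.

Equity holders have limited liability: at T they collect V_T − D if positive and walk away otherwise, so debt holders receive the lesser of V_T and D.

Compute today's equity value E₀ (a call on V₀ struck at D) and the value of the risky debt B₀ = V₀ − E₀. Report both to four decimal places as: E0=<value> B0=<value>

d₁ = [ln(V₀/D) + (r + σ²/2)T] / (σ√T)
   = [ln(269.2644/91.3504) + (0.0622 + 0.5·0.2445²)·2.0050] / (0.2445·√2.0050)
   = [1.080991 + 0.184641] / 0.346207 = 3.655707
d₂ = d₁ − σ√T = 3.655707 − 0.346207 = 3.309499
N(d₁) = 0.999872,  N(d₂) = 0.999533,  e^(−rT) = 0.882752
E₀ = V₀·N(d₁) − D·e^(−rT)·N(d₂)
   = 269.2644·0.999872 − 91.3504·0.882752·0.999533 = 188.627808
B₀ = V₀ − E₀ = 269.2644 − 188.627808 = 80.636592

E0=188.6278 B0=80.6366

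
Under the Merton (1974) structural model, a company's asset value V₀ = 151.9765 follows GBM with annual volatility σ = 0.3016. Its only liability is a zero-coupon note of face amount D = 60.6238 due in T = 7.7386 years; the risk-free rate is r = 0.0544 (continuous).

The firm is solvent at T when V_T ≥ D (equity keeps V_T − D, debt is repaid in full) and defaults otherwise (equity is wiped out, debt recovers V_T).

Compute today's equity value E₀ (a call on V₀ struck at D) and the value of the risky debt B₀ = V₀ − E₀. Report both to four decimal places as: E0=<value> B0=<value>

E0=113.6138 B0=38.3627

d₁ = [ln(V₀/D) + (r + σ²/2)T] / (σ√T)
   = [ln(151.9765/60.6238) + (0.0544 + 0.5·0.3016²)·7.7386] / (0.3016·√7.7386)
   = [0.919038 + 0.772941] / 0.839001 = 2.016660
d₂ = d₁ − σ√T = 2.016660 − 0.839001 = 1.177658
N(d₁) = 0.978134,  N(d₂) = 0.880534,  e^(−rT) = 0.656403
E₀ = V₀·N(d₁) − D·e^(−rT)·N(d₂)
   = 151.9765·0.978134 − 60.6238·0.656403·0.880534 = 113.613795
B₀ = V₀ − E₀ = 151.9765 − 113.613795 = 38.362705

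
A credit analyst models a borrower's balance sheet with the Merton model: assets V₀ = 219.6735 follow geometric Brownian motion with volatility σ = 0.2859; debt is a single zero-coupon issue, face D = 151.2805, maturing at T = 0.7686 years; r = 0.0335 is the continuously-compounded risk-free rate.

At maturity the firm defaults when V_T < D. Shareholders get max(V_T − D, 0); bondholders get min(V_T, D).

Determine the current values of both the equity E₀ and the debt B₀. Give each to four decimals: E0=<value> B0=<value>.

d₁ = [ln(V₀/D) + (r + σ²/2)T] / (σ√T)
   = [ln(219.6735/151.2805) + (0.0335 + 0.5·0.2859²)·0.7686] / (0.2859·√0.7686)
   = [0.373007 + 0.057160] / 0.250648 = 1.716219
d₂ = d₁ − σ√T = 1.716219 − 0.250648 = 1.465571
N(d₁) = 0.956939,  N(d₂) = 0.928617,  e^(−rT) = 0.974581
E₀ = V₀·N(d₁) − D·e^(−rT)·N(d₂)
   = 219.6735·0.956939 − 151.2805·0.974581·0.928617 = 73.303406
B₀ = V₀ − E₀ = 219.6735 − 73.303406 = 146.370094

E0=73.3034 B0=146.3701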